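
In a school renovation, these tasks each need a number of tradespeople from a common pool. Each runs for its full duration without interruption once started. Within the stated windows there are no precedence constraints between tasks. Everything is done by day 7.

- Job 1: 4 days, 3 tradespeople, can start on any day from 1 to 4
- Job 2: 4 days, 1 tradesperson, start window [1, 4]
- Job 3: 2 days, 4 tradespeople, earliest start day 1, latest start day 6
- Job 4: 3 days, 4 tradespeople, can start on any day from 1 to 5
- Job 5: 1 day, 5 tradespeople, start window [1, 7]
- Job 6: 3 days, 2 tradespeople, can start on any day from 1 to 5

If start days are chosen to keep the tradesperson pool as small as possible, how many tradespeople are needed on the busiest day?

Early-start (Job 1@1, Job 2@1, Job 3@1, Job 4@1, Job 5@1, Job 6@1) gives peak 19: d1:19  d2:14  d3:10  d4:4  d5:0  d6:0  d7:0.
Shift Job 2→4, Job 3→5, Job 5→7, Job 6→4.
Schedule Job 1@1, Job 2@4, Job 3@5, Job 4@1, Job 5@7, Job 6@4: d1:7  d2:7  d3:7  d4:6  d5:7  d6:7  d7:6 — peak 7.
Total tradesperson-days = 47 over 7 days ⇒ peak ≥ ⌈47/7⌉ = 7, so 7 is optimal.

7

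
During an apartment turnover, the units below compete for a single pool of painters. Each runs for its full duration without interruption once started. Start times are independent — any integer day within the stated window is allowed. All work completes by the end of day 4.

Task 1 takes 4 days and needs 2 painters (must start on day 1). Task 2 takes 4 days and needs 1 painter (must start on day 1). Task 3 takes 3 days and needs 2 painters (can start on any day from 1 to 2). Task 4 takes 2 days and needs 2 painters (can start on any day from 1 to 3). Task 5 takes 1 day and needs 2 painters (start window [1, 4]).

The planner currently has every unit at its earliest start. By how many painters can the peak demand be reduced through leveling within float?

Early-start peak: d1:9  d2:7  d3:5  d4:3 ⇒ 9.
Leveled (Task 1@1, Task 2@1, Task 3@1, Task 4@1, Task 5@3): d1:7  d2:7  d3:7  d4:3 ⇒ 7.
Reduction 9 − 7 = 2.

2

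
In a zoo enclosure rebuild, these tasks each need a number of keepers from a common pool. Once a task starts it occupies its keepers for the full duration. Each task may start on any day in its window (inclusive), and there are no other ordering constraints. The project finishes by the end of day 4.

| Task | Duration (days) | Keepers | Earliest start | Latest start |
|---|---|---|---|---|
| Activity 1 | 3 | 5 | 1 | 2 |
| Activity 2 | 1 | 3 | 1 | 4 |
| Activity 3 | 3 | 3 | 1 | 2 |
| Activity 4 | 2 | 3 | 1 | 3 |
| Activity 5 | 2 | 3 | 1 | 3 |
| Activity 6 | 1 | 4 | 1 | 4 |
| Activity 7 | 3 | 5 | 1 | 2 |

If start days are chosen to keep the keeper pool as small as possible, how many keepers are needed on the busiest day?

16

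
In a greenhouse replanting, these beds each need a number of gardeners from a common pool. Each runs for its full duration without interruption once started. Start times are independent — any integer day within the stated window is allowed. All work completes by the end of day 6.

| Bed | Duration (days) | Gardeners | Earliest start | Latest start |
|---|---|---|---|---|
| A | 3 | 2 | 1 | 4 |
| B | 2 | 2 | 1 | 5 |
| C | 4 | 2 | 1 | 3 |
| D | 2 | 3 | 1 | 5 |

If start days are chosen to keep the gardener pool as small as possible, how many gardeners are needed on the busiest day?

Early-start (A@1, B@1, C@1, D@1) gives peak 9: d1:9  d2:9  d3:4  d4:2  d5:0  d6:0.
Shift C→3, D→4.
Schedule A@1, B@1, C@3, D@4: d1:4  d2:4  d3:4  d4:5  d5:5  d6:2 — peak 5.

5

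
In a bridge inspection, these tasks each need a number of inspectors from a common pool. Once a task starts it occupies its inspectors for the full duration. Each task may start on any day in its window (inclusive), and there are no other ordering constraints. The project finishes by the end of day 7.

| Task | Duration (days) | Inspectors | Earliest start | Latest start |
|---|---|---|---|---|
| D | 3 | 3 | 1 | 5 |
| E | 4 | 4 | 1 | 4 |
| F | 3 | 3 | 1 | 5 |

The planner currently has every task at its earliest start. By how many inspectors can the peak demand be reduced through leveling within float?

4

Early-start peak: d1:10  d2:10  d3:10  d4:4  d5:0  d6:0  d7:0 ⇒ 10.
Leveled (D@1, E@4, F@1): d1:6  d2:6  d3:6  d4:4  d5:4  d6:4  d7:4 ⇒ 6.
Reduction 10 − 6 = 4.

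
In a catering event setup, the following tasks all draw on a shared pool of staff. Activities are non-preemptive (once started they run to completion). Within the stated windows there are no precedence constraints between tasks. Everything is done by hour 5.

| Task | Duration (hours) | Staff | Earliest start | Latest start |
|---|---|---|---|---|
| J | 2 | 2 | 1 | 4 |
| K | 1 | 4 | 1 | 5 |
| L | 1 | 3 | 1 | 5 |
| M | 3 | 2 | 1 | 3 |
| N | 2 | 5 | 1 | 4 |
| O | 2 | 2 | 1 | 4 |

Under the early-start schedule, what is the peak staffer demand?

18

Early-start schedule: J@1, K@1, L@1, M@1, N@1, O@1.
Load per hour: hour 1: 18, hour 2: 11, hour 3: 2, hour 4: 0, hour 5: 0.
Peak is 18.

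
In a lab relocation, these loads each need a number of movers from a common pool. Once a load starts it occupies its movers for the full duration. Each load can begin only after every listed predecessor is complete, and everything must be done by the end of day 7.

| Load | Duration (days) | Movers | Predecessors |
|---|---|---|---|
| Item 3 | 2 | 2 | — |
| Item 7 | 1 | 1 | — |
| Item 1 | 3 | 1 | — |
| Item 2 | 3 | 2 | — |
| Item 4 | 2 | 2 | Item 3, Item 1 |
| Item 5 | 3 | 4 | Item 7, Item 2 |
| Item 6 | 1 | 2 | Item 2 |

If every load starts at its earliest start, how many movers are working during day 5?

6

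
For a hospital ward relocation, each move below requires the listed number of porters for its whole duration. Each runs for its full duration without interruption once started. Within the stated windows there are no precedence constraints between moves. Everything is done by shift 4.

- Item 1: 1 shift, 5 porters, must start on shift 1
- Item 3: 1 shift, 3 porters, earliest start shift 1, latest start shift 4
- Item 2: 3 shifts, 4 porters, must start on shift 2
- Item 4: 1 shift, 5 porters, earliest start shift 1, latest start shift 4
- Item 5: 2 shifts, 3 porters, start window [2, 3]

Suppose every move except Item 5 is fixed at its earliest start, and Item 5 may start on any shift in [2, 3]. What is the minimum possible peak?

13

Item 5@2: s1:13  s2:7  s3:7  s4:4 → peak 13
Item 5@3: s1:13  s2:4  s3:7  s4:7 → peak 13
Best is Item 5@2, peak 13.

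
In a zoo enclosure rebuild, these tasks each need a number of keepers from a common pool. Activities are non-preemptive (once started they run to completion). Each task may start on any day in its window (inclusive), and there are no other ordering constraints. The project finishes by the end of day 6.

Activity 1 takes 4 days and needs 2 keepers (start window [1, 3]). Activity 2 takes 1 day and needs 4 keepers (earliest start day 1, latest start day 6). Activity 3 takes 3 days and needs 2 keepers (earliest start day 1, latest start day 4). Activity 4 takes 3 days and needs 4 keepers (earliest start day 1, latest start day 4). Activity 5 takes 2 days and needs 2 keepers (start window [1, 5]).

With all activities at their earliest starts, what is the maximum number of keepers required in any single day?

Early-start schedule: Activity 1@1, Activity 2@1, Activity 3@1, Activity 4@1, Activity 5@1.
Load per day: day 1: 14, day 2: 10, day 3: 8, day 4: 2, day 5: 0, day 6: 0.
Peak is 14.

14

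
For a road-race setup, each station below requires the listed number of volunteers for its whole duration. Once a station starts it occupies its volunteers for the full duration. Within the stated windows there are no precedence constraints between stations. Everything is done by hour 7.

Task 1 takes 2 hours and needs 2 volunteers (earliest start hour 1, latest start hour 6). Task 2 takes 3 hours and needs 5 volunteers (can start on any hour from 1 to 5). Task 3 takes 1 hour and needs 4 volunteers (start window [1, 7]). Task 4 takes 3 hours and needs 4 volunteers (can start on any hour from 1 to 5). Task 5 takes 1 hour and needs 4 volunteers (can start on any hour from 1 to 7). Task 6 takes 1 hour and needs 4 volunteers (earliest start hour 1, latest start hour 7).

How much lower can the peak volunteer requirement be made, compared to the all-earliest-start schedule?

Early-start peak: h1:23  h2:11  h3:9  h4:0  h5:0  h6:0  h7:0 ⇒ 23.
Leveled (Task 1@1, Task 2@1, Task 3@4, Task 4@4, Task 5@5, Task 6@6): h1:7  h2:7  h3:5  h4:8  h5:8  h6:8  h7:0 ⇒ 8.
Reduction 23 − 8 = 15.

15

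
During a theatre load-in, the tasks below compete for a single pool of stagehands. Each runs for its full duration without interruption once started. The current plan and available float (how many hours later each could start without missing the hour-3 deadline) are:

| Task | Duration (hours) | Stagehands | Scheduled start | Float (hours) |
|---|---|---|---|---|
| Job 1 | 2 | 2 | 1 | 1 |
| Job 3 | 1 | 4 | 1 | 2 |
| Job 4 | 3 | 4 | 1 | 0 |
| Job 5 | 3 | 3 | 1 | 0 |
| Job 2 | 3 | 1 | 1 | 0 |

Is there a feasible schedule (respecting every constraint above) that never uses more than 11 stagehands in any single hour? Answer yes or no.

The minimum achievable peak is 12; 11 < 12, so no feasible schedule stays within the cap.

no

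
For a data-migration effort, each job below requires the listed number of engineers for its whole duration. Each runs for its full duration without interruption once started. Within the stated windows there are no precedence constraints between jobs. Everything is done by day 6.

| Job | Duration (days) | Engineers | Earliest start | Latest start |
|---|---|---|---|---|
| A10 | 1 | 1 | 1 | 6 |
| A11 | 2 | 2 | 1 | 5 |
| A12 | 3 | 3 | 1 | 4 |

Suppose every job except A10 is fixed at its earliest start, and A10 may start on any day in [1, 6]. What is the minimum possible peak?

5

A10@1: d1:6  d2:5  d3:3  d4:0  d5:0  d6:0 → peak 6
A10@2: d1:5  d2:6  d3:3  d4:0  d5:0  d6:0 → peak 6
A10@3: d1:5  d2:5  d3:4  d4:0  d5:0  d6:0 → peak 5
A10@4: d1:5  d2:5  d3:3  d4:1  d5:0  d6:0 → peak 5
A10@5: d1:5  d2:5  d3:3  d4:0  d5:1  d6:0 → peak 5
A10@6: d1:5  d2:5  d3:3  d4:0  d5:0  d6:1 → peak 5
Best is A10@3, peak 5.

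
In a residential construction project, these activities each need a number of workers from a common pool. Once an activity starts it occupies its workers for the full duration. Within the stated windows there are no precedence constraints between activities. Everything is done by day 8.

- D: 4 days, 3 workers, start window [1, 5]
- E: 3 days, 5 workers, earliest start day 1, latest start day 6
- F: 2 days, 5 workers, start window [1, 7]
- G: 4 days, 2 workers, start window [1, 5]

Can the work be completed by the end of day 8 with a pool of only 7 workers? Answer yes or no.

no

The minimum achievable peak is 8; 7 < 8, so no feasible schedule stays within the cap.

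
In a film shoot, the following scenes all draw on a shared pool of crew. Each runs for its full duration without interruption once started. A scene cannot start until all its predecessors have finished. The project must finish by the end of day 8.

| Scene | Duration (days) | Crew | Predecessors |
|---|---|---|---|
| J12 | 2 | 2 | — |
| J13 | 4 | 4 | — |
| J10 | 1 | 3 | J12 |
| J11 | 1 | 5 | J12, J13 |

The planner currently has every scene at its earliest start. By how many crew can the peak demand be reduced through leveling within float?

Early-start peak: d1:6  d2:6  d3:7  d4:4  d5:5  d6:0  d7:0  d8:0 ⇒ 7.
Leveled (J12@1, J13@3, J10@7, J11@8): d1:2  d2:2  d3:4  d4:4  d5:4  d6:4  d7:3  d8:5 ⇒ 5.
Reduction 7 − 5 = 2.

2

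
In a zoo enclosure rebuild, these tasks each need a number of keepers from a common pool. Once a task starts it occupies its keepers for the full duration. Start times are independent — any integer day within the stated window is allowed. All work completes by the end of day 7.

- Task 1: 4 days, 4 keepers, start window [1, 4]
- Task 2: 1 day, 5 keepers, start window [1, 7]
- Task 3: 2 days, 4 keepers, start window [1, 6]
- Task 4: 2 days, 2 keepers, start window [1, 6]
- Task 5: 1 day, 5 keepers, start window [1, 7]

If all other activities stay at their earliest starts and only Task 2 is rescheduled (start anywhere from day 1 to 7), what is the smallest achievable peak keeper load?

Task 2@1: d1:20  d2:10  d3:4  d4:4  d5:0  d6:0  d7:0 → peak 20
Task 2@2: d1:15  d2:15  d3:4  d4:4  d5:0  d6:0  d7:0 → peak 15
Task 2@3: d1:15  d2:10  d3:9  d4:4  d5:0  d6:0  d7:0 → peak 15
Task 2@4: d1:15  d2:10  d3:4  d4:9  d5:0  d6:0  d7:0 → peak 15
Task 2@5: d1:15  d2:10  d3:4  d4:4  d5:5  d6:0  d7:0 → peak 15
Task 2@6: d1:15  d2:10  d3:4  d4:4  d5:0  d6:5  d7:0 → peak 15
Task 2@7: d1:15  d2:10  d3:4  d4:4  d5:0  d6:0  d7:5 → peak 15
Best is Task 2@2, peak 15.

15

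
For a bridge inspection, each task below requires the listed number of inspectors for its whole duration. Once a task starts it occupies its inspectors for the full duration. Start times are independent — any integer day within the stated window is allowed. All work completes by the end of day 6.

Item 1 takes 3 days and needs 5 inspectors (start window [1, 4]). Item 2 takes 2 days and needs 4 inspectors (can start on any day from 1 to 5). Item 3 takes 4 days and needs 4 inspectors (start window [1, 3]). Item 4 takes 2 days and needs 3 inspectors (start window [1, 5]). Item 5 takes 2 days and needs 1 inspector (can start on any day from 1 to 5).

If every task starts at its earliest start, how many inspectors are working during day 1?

17

At early start, day 1 has: Item 1, Item 2, Item 3, Item 4, Item 5.
Demand: 5 + 4 + 4 + 3 + 1 = 17.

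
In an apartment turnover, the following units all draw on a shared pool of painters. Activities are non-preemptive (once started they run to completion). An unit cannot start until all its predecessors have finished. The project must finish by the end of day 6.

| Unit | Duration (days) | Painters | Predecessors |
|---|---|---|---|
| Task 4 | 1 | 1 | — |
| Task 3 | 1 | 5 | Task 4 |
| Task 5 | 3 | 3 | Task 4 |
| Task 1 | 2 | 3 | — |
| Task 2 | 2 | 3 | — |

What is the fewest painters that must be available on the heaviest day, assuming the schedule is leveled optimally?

Early-start (Task 4@1, Task 3@2, Task 5@2, Task 1@1, Task 2@1) gives peak 14: d1:7  d2:14  d3:3  d4:3  d5:0  d6:0.
Shift Task 5→3, Task 1→3, Task 2→5.
Schedule Task 4@1, Task 3@2, Task 5@3, Task 1@3, Task 2@5: d1:1  d2:5  d3:6  d4:6  d5:6  d6:3 — peak 6.

6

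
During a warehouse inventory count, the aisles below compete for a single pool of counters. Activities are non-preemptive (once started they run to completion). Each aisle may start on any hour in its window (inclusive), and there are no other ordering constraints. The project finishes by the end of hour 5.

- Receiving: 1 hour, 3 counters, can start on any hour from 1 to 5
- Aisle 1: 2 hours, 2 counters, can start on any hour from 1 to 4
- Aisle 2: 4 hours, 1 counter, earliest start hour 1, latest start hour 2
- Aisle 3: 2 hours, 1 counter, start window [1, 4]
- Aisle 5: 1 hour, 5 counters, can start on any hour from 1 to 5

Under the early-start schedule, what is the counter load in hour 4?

At early start, hour 4 has: Aisle 2.
Demand: 1 = 1.

1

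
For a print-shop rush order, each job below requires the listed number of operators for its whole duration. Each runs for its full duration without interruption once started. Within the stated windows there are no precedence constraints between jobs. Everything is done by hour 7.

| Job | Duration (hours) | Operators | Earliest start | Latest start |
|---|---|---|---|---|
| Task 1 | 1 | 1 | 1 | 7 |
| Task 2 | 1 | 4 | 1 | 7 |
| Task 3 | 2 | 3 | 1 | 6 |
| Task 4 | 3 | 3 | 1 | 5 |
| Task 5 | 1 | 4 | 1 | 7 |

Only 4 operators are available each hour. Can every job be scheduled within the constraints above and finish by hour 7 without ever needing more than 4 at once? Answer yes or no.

Schedule Task 1@1, Task 2@3, Task 3@1, Task 4@4, Task 5@7: h1:4  h2:3  h3:4  h4:3  h5:3  h6:3  h7:4 — peak 4 ≤ 4.

yes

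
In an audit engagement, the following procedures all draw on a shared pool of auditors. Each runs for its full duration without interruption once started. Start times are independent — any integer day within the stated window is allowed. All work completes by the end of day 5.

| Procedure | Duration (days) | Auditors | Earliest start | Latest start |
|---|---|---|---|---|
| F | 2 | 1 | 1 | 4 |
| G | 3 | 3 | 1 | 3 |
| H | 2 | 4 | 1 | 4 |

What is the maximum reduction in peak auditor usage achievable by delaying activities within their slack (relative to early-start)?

Early-start peak: d1:8  d2:8  d3:3  d4:0  d5:0 ⇒ 8.
Leveled (F@1, G@1, H@4): d1:4  d2:4  d3:3  d4:4  d5:4 ⇒ 4.
Reduction 8 − 4 = 4.

4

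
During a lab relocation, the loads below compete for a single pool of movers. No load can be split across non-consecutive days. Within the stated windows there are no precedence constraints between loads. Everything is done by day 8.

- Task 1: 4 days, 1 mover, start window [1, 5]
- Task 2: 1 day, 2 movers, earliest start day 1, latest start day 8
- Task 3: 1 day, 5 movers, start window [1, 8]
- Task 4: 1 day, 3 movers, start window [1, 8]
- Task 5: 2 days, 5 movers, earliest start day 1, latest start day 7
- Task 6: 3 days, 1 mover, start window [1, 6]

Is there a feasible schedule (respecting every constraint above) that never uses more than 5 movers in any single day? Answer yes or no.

Schedule Task 1@1, Task 2@1, Task 3@5, Task 4@2, Task 5@6, Task 6@1: d1:4  d2:5  d3:2  d4:1  d5:5  d6:5  d7:5  d8:0 — peak 5 ≤ 5.

yes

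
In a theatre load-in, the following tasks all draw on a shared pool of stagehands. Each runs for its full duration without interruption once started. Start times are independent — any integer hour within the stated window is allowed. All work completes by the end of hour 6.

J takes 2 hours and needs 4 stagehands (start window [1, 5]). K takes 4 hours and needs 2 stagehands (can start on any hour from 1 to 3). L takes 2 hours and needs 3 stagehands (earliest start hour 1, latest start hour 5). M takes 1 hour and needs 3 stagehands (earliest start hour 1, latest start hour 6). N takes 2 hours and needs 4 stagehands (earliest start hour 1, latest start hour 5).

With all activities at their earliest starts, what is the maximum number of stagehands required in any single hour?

16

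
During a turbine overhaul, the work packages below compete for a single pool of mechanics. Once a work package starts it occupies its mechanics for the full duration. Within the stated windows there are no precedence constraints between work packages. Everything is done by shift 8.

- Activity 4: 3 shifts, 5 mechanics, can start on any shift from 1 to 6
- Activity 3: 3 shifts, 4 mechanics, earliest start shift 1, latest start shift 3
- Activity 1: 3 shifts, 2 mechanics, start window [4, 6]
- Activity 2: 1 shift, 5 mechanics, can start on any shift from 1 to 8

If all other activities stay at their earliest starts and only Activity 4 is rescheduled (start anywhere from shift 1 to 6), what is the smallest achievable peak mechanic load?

9

Activity 4@1: s1:14  s2:9  s3:9  s4:2  s5:2  s6:2  s7:0  s8:0 → peak 14
Activity 4@2: s1:9  s2:9  s3:9  s4:7  s5:2  s6:2  s7:0  s8:0 → peak 9
Activity 4@3: s1:9  s2:4  s3:9  s4:7  s5:7  s6:2  s7:0  s8:0 → peak 9
Activity 4@4: s1:9  s2:4  s3:4  s4:7  s5:7  s6:7  s7:0  s8:0 → peak 9
Activity 4@5: s1:9  s2:4  s3:4  s4:2  s5:7  s6:7  s7:5  s8:0 → peak 9
Activity 4@6: s1:9  s2:4  s3:4  s4:2  s5:2  s6:7  s7:5  s8:5 → peak 9
Best is Activity 4@2, peak 9.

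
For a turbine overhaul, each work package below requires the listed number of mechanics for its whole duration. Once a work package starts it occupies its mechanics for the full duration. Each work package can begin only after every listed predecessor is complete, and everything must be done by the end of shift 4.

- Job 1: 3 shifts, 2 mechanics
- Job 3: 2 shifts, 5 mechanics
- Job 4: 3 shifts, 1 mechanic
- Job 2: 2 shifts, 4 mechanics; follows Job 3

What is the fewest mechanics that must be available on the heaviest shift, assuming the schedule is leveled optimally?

8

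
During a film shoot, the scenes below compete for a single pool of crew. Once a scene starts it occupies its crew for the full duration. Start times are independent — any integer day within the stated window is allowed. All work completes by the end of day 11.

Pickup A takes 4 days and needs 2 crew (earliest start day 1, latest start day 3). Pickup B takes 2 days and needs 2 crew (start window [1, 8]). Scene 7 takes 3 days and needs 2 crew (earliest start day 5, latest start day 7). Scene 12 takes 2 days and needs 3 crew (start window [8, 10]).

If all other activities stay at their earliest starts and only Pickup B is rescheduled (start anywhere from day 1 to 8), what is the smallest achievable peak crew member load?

4

Pickup B@1: d1:4  d2:4  d3:2  d4:2  d5:2  d6:2  d7:2  d8:3  d9:3  d10:0  d11:0 → peak 4
Pickup B@2: d1:2  d2:4  d3:4  d4:2  d5:2  d6:2  d7:2  d8:3  d9:3  d10:0  d11:0 → peak 4
Pickup B@3: d1:2  d2:2  d3:4  d4:4  d5:2  d6:2  d7:2  d8:3  d9:3  d10:0  d11:0 → peak 4
Pickup B@4: d1:2  d2:2  d3:2  d4:4  d5:4  d6:2  d7:2  d8:3  d9:3  d10:0  d11:0 → peak 4
Pickup B@5: d1:2  d2:2  d3:2  d4:2  d5:4  d6:4  d7:2  d8:3  d9:3  d10:0  d11:0 → peak 4
Pickup B@6: d1:2  d2:2  d3:2  d4:2  d5:2  d6:4  d7:4  d8:3  d9:3  d10:0  d11:0 → peak 4
Pickup B@7: d1:2  d2:2  d3:2  d4:2  d5:2  d6:2  d7:4  d8:5  d9:3  d10:0  d11:0 → peak 5
Pickup B@8: d1:2  d2:2  d3:2  d4:2  d5:2  d6:2  d7:2  d8:5  d9:5  d10:0  d11:0 → peak 5
Best is Pickup B@1, peak 4.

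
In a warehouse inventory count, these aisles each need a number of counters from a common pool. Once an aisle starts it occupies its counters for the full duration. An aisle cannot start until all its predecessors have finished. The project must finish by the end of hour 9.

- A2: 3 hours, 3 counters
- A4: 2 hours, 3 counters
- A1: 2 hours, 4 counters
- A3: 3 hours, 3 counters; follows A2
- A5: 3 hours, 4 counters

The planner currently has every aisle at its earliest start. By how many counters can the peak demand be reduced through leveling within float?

7

Early-start peak: h1:14  h2:14  h3:7  h4:3  h5:3  h6:3  h7:0  h8:0  h9:0 ⇒ 14.
Leveled (A2@1, A4@1, A1@3, A3@4, A5@5): h1:6  h2:6  h3:7  h4:7  h5:7  h6:7  h7:4  h8:0  h9:0 ⇒ 7.
Reduction 14 − 7 = 7.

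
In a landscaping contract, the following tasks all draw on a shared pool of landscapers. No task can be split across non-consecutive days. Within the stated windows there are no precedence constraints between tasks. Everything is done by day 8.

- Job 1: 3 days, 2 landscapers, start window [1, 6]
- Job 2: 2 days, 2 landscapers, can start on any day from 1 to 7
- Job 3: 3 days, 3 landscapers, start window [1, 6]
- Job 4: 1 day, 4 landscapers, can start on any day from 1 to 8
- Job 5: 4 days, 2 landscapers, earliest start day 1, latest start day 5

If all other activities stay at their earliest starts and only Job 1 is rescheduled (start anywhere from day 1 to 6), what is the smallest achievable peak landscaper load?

Job 1@1: d1:13  d2:9  d3:7  d4:2  d5:0  d6:0  d7:0  d8:0 → peak 13
Job 1@2: d1:11  d2:9  d3:7  d4:4  d5:0  d6:0  d7:0  d8:0 → peak 11
Job 1@3: d1:11  d2:7  d3:7  d4:4  d5:2  d6:0  d7:0  d8:0 → peak 11
Job 1@4: d1:11  d2:7  d3:5  d4:4  d5:2  d6:2  d7:0  d8:0 → peak 11
Job 1@5: d1:11  d2:7  d3:5  d4:2  d5:2  d6:2  d7:2  d8:0 → peak 11
Job 1@6: d1:11  d2:7  d3:5  d4:2  d5:0  d6:2  d7:2  d8:2 → peak 11
Best is Job 1@2, peak 11.

11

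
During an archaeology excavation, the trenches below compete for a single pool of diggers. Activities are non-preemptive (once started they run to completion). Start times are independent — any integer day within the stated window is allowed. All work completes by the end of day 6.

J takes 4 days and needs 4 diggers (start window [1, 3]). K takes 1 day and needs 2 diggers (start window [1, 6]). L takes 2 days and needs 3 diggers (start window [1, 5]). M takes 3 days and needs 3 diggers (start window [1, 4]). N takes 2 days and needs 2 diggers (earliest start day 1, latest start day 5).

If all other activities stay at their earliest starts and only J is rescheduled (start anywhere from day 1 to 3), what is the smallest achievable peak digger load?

10

J@1: d1:14  d2:12  d3:7  d4:4  d5:0  d6:0 → peak 14
J@2: d1:10  d2:12  d3:7  d4:4  d5:4  d6:0 → peak 12
J@3: d1:10  d2:8  d3:7  d4:4  d5:4  d6:4 → peak 10
Best is J@3, peak 10.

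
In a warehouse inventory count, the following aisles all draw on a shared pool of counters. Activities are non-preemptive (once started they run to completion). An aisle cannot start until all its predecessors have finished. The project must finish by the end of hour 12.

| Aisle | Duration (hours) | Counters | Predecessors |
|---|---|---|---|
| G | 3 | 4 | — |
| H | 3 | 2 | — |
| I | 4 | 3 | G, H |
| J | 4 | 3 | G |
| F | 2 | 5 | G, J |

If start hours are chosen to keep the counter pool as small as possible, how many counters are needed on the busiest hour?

6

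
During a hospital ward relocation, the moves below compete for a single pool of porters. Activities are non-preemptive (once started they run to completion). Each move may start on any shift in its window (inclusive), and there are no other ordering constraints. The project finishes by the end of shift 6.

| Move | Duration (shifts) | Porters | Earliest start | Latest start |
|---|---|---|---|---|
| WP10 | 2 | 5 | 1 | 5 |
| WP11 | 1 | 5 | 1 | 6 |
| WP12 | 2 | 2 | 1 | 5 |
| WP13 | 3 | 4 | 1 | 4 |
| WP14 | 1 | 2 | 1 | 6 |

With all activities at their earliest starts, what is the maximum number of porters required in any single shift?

18

Early-start schedule: WP10@1, WP11@1, WP12@1, WP13@1, WP14@1.
Load per shift: shift 1: 18, shift 2: 11, shift 3: 4, shift 4: 0, shift 5: 0, shift 6: 0.
Peak is 18.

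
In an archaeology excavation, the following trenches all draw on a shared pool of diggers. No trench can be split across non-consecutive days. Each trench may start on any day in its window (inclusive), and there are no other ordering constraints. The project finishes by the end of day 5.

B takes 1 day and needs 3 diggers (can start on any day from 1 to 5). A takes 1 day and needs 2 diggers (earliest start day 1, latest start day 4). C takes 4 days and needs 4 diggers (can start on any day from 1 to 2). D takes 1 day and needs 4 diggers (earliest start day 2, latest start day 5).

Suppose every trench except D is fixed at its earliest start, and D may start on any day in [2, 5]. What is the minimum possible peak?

9

D@2: d1:9  d2:8  d3:4  d4:4  d5:0 → peak 9
D@3: d1:9  d2:4  d3:8  d4:4  d5:0 → peak 9
D@4: d1:9  d2:4  d3:4  d4:8  d5:0 → peak 9
D@5: d1:9  d2:4  d3:4  d4:4  d5:4 → peak 9
Best is D@2, peak 9.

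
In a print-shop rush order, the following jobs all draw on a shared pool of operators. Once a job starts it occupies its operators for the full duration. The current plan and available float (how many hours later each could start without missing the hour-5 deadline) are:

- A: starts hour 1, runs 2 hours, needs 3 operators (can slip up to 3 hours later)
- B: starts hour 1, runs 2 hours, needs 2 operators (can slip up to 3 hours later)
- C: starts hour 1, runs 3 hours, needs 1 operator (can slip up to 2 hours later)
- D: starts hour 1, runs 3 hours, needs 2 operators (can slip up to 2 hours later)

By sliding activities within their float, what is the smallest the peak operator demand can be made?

Early-start (A@1, B@1, C@1, D@1) gives peak 8: h1:8  h2:8  h3:3  h4:0  h5:0.
Shift B→4, D→3.
Schedule A@1, B@4, C@1, D@3: h1:4  h2:4  h3:3  h4:4  h5:4 — peak 4.
Total operator-hours = 19 over 5 hours ⇒ peak ≥ ⌈19/5⌉ = 4, so 4 is optimal.

4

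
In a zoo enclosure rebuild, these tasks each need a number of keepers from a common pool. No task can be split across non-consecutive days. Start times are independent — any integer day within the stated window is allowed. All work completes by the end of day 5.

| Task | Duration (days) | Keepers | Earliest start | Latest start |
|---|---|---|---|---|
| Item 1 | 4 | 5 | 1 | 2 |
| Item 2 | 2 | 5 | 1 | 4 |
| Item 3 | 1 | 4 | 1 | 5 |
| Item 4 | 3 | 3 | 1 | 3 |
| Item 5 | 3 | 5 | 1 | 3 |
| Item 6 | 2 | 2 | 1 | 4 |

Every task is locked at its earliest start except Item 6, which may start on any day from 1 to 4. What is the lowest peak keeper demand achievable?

22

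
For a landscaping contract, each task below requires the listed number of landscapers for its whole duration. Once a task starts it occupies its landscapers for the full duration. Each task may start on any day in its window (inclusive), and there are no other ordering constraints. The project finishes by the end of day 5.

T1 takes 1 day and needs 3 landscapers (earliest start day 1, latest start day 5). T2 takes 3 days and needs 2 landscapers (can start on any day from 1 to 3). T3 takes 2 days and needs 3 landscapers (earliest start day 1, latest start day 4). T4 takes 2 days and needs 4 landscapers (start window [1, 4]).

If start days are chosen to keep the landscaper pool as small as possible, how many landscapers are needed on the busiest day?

5

Early-start (T1@1, T2@1, T3@1, T4@1) gives peak 12: d1:12  d2:9  d3:2  d4:0  d5:0.
Shift T3→2, T4→4.
Schedule T1@1, T2@1, T3@2, T4@4: d1:5  d2:5  d3:5  d4:4  d5:4 — peak 5.
Total landscaper-days = 23 over 5 days ⇒ peak ≥ ⌈23/5⌉ = 5, so 5 is optimal.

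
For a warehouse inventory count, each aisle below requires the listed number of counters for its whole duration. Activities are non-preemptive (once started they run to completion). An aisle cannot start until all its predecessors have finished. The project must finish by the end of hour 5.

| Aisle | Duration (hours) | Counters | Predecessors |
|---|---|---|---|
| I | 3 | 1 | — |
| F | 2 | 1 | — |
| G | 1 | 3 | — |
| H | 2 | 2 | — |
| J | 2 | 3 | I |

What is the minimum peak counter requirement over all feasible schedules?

4

Early-start (I@1, F@1, G@1, H@1, J@4) gives peak 7: h1:7  h2:4  h3:1  h4:3  h5:3.
Shift G→3.
Schedule I@1, F@1, G@3, H@1, J@4: h1:4  h2:4  h3:4  h4:3  h5:3 — peak 4.
Total counter-hours = 18 over 5 hours ⇒ peak ≥ ⌈18/5⌉ = 4, so 4 is optimal.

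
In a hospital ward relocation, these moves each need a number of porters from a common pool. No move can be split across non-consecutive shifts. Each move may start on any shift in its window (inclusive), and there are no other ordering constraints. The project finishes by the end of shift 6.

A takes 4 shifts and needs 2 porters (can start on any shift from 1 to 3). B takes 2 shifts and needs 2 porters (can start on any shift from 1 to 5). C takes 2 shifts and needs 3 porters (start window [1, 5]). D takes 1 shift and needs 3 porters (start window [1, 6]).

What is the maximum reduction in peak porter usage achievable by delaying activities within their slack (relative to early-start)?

Early-start peak: s1:10  s2:7  s3:2  s4:2  s5:0  s6:0 ⇒ 10.
Leveled (A@1, B@1, C@3, D@5): s1:4  s2:4  s3:5  s4:5  s5:3  s6:0 ⇒ 5.
Reduction 10 − 5 = 5.

5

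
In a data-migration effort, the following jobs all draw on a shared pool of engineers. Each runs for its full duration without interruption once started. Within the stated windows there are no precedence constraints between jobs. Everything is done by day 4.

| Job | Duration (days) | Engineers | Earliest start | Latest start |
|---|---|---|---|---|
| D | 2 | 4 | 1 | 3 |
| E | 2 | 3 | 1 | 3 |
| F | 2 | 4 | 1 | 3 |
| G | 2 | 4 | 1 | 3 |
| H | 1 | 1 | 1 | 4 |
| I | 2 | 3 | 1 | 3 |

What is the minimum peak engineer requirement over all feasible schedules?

10

Early-start (D@1, E@1, F@1, G@1, H@1, I@1) gives peak 19: d1:19  d2:18  d3:0  d4:0.
Shift F→3, G→3, H→3.
Schedule D@1, E@1, F@3, G@3, H@3, I@1: d1:10  d2:10  d3:9  d4:8 — peak 10.
Total engineer-days = 37 over 4 days ⇒ peak ≥ ⌈37/4⌉ = 10, so 10 is optimal.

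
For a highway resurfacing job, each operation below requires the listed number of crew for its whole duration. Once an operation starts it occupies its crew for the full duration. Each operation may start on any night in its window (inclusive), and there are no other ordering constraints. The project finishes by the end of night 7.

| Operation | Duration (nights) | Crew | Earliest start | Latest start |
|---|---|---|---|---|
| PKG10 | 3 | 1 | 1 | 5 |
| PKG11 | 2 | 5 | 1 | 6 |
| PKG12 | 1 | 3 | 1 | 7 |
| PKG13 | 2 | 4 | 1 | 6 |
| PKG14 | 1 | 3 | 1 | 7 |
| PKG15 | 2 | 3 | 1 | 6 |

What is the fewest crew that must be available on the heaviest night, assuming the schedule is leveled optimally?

Early-start (PKG10@1, PKG11@1, PKG12@1, PKG13@1, PKG14@1, PKG15@1) gives peak 19: n1:19  n2:13  n3:1  n4:0  n5:0  n6:0  n7:0.
Shift PKG12→3, PKG13→4, PKG14→6, PKG15→6.
Schedule PKG10@1, PKG11@1, PKG12@3, PKG13@4, PKG14@6, PKG15@6: n1:6  n2:6  n3:4  n4:4  n5:4  n6:6  n7:3 — peak 6.

6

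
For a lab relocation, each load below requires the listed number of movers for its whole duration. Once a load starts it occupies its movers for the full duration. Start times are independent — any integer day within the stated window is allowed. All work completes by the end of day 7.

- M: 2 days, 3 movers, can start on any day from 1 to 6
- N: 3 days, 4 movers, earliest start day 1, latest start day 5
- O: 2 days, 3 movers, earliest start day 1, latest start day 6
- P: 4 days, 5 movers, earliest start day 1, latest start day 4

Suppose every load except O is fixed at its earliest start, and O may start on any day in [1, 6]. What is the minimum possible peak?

12

O@1: d1:15  d2:15  d3:9  d4:5  d5:0  d6:0  d7:0 → peak 15
O@2: d1:12  d2:15  d3:12  d4:5  d5:0  d6:0  d7:0 → peak 15
O@3: d1:12  d2:12  d3:12  d4:8  d5:0  d6:0  d7:0 → peak 12
O@4: d1:12  d2:12  d3:9  d4:8  d5:3  d6:0  d7:0 → peak 12
O@5: d1:12  d2:12  d3:9  d4:5  d5:3  d6:3  d7:0 → peak 12
O@6: d1:12  d2:12  d3:9  d4:5  d5:0  d6:3  d7:3 → peak 12
Best is O@3, peak 12.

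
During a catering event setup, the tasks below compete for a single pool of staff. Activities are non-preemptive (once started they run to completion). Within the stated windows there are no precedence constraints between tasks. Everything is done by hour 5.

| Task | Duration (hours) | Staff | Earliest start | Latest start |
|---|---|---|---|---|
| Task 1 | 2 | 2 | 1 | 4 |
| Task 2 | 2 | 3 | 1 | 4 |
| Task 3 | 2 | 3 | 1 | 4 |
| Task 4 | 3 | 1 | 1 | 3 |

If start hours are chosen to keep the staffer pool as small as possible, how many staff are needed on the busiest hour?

5

Early-start (Task 1@1, Task 2@1, Task 3@1, Task 4@1) gives peak 9: h1:9  h2:9  h3:1  h4:0  h5:0.
Shift Task 3→3, Task 4→3.
Schedule Task 1@1, Task 2@1, Task 3@3, Task 4@3: h1:5  h2:5  h3:4  h4:4  h5:1 — peak 5.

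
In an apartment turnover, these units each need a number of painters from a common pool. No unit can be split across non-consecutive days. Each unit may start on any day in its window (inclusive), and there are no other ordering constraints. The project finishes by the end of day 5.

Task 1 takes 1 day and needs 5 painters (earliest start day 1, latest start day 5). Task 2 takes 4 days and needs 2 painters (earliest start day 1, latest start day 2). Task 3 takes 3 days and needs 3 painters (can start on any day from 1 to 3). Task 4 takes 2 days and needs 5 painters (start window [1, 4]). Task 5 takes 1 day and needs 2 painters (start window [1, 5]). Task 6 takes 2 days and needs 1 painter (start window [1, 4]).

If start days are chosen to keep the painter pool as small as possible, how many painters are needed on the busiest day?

8

Early-start (Task 1@1, Task 2@1, Task 3@1, Task 4@1, Task 5@1, Task 6@1) gives peak 18: d1:18  d2:11  d3:5  d4:2  d5:0.
Shift Task 2→2, Task 4→4, Task 5→2, Task 6→2.
Schedule Task 1@1, Task 2@2, Task 3@1, Task 4@4, Task 5@2, Task 6@2: d1:8  d2:8  d3:6  d4:7  d5:7 — peak 8.
Total painter-days = 36 over 5 days ⇒ peak ≥ ⌈36/5⌉ = 8, so 8 is optimal.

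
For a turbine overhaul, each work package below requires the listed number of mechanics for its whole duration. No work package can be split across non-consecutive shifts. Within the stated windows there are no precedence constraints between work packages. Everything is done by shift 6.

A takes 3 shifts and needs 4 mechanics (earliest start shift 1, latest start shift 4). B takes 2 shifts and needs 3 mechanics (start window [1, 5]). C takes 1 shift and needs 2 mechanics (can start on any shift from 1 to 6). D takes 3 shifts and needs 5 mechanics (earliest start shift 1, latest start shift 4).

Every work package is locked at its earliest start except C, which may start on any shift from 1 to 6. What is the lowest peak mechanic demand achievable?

C@1: s1:14  s2:12  s3:9  s4:0  s5:0  s6:0 → peak 14
C@2: s1:12  s2:14  s3:9  s4:0  s5:0  s6:0 → peak 14
C@3: s1:12  s2:12  s3:11  s4:0  s5:0  s6:0 → peak 12
C@4: s1:12  s2:12  s3:9  s4:2  s5:0  s6:0 → peak 12
C@5: s1:12  s2:12  s3:9  s4:0  s5:2  s6:0 → peak 12
C@6: s1:12  s2:12  s3:9  s4:0  s5:0  s6:2 → peak 12
Best is C@3, peak 12.

12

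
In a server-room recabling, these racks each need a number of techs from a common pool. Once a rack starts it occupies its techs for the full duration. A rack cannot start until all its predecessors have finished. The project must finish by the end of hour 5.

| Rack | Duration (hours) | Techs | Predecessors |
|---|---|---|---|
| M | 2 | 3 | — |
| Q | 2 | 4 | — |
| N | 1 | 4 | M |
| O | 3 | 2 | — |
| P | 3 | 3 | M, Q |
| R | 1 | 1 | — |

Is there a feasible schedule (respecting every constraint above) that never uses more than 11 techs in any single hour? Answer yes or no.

Schedule M@1, Q@1, N@3, O@1, P@3, R@4: h1:9  h2:9  h3:9  h4:4  h5:3 — peak 9 ≤ 11.

yes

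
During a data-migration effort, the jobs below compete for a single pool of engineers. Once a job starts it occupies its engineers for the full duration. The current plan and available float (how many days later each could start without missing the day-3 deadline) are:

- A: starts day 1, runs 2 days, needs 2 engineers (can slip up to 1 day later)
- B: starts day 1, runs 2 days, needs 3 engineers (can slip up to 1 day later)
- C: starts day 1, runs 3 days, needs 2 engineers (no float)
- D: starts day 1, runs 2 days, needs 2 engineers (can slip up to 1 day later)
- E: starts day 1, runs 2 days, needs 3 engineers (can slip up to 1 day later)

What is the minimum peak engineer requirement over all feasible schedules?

12

Schedule A@1, B@1, C@1, D@1, E@1: d1:12  d2:12  d3:2 — peak 12.
No arrangement of the 16 feasible schedules does better.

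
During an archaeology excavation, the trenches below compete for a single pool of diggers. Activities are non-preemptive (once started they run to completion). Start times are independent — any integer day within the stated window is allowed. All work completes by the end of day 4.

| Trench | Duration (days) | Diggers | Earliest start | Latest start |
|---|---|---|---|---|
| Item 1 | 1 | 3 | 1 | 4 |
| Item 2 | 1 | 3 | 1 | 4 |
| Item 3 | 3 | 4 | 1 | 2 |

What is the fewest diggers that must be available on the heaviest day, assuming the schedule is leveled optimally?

Early-start (Item 1@1, Item 2@1, Item 3@1) gives peak 10: d1:10  d2:4  d3:4  d4:0.
Shift Item 3→2.
Schedule Item 1@1, Item 2@1, Item 3@2: d1:6  d2:4  d3:4  d4:4 — peak 6.

6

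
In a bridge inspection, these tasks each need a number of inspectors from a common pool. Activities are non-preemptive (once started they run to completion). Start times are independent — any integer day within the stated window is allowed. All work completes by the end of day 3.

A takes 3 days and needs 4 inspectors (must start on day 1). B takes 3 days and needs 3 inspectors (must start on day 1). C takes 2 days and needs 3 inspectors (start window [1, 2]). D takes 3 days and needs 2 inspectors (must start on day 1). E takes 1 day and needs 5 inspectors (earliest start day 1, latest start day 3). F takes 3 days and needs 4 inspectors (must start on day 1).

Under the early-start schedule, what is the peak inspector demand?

21

Early-start schedule: A@1, B@1, C@1, D@1, E@1, F@1.
Load per day: day 1: 21, day 2: 16, day 3: 13.
Peak is 21.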